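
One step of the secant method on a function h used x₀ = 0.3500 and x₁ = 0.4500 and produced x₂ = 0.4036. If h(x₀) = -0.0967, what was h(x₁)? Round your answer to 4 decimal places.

0.0837

The secant line through (0.3500, -0.0967) and (0.4500, h(x₁)) crosses zero at x₂ = 0.4036.
So (0.3500, -0.0967), (0.4500, h(x₁)), (0.4036, 0) are collinear:
h(x₁) = -0.0967 · (0.4500 − 0.4036) / (0.3500 − 0.4036) = -0.0967 · (0.046400)/(-0.053600) = 0.083710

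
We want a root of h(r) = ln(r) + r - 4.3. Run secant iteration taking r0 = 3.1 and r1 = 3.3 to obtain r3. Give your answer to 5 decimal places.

3.15197

h(3.1) = -0.0685979, h(3.3) = 0.1939225
r2 = 3.3000000 − 0.1939225·(3.3000000 − 3.1000000) / (0.1939225 − (-0.0685979)) = 3.3000000 − (0.0387845)/(0.2625204) = 3.1522610
h(3.1522610) = 0.0003810
r3 = 3.1522610 − 0.0003810·(3.1522610 − 3.3000000) / (0.0003810 − 0.1939225) = 3.1522610 − (-0.0000563)/(-0.1935415) = 3.1519702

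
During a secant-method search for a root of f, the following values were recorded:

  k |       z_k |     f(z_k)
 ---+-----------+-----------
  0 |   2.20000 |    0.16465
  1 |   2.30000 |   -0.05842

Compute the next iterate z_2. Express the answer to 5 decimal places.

2.27381

z_2 = 2.30000 − (-0.05842)·(2.30000 − 2.20000) / (-0.05842 − 0.16465)
   = 2.30000 − (-0.0058420)/(-0.2230700) = 2.2738109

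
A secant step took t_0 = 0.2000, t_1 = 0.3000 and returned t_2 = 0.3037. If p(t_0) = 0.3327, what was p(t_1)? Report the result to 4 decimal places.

0.0119

The secant line through (0.2000, 0.3327) and (0.3000, p(t_1)) crosses zero at t_2 = 0.3037.
So (0.2000, 0.3327), (0.3000, p(t_1)), (0.3037, 0) are collinear:
p(t_1) = 0.3327 · (0.3000 − 0.3037) / (0.2000 − 0.3037) = 0.3327 · (-0.003700)/(-0.103700) = 0.011871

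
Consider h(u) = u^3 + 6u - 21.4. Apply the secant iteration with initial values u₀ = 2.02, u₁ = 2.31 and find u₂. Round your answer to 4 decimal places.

h(2.02) = -1.037592, h(2.31) = 4.786391
u₂ = 2.310000 − 4.786391·(2.310000 − 2.020000) / (4.786391 − (-1.037592)) = 2.310000 − (1.388053)/(5.823983) = 2.071666

2.0717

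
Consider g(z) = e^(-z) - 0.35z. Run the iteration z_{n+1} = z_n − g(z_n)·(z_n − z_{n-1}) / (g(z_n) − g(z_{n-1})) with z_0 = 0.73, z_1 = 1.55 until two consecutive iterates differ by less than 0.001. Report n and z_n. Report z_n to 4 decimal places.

n = 5, z_n = 1.0251

g(0.73) = 0.226409, g(1.55) = -0.330252
z_2 = 1.550000 − (-0.330252)·(0.820000)/(-0.556661) = 1.063516;  |Δ| = 0.486484
g(1.063516) = -0.026991
z_3 = 1.063516 − (-0.026991)·(-0.486484)/(0.303261) = 1.020218;  |Δ| = 0.043298
g(1.020218) = 0.003440
z_4 = 1.020218 − 0.003440·(-0.043298)/(0.030431) = 1.025113;  |Δ| = 0.004895
g(1.025113) = -0.000033
z_5 = 1.025113 − (-0.000033)·(0.004895)/(-0.003473) = 1.025066;  |Δ| = 0.000047
|z_5 − z_4| = 0.000047 < 0.001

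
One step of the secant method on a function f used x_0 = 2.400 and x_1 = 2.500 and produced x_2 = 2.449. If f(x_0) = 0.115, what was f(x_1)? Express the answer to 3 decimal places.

The secant line through (2.400, 0.115) and (2.500, f(x_1)) crosses zero at x_2 = 2.449.
So (2.400, 0.115), (2.500, f(x_1)), (2.449, 0) are collinear:
f(x_1) = 0.115 · (2.500 − 2.449) / (2.400 − 2.449) = 0.115 · (0.05100)/(-0.04900) = -0.11969

-0.120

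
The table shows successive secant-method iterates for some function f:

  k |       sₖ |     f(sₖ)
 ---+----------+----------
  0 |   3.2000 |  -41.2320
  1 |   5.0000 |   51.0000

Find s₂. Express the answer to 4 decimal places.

4.0047

s₂ = 5.0000 − 51.0000·(5.0000 − 3.2000) / (51.0000 − (-41.2320))
   = 5.0000 − (91.800000)/(92.232000) = 4.004684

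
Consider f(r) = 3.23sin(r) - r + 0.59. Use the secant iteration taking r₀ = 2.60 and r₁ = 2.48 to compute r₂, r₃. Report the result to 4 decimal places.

2.5058, 2.5064

f(2.60) = -0.344931, f(2.48) = 0.094429
r₂ = 2.480000 − 0.094429·(2.480000 − 2.600000) / (0.094429 − (-0.344931)) = 2.480000 − (-0.011331)/(0.439359) = 2.505791
f(2.505791) = 0.002257
r₃ = 2.505791 − 0.002257·(2.505791 − 2.480000) / (0.002257 − 0.094429) = 2.505791 − (0.000058)/(-0.092172) = 2.506422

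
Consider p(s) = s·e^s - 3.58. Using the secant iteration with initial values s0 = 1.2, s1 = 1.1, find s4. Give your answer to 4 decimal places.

1.1423

p(1.2) = 0.404140, p(1.1) = -0.275417
s2 = 1.100000 − (-0.275417)·(1.100000 − 1.200000) / (-0.275417 − 0.404140) = 1.100000 − (0.027542)/(-0.679558) = 1.140529
p(1.140529) = -0.011944
s3 = 1.140529 − (-0.011944)·(1.140529 − 1.100000) / (-0.011944 − (-0.275417)) = 1.140529 − (-0.000484)/(0.263474) = 1.142366
p(1.142366) = 0.000376
s4 = 1.142366 − 0.000376·(1.142366 − 1.140529) / (0.000376 − (-0.011944)) = 1.142366 − (0.000001)/(0.012319) = 1.142310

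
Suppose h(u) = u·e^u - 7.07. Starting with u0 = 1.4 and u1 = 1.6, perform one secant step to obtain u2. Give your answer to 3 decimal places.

h(1.4) = -1.39272, h(1.6) = 0.85485
u2 = 1.60000 − 0.85485·(1.60000 − 1.40000) / (0.85485 − (-1.39272)) = 1.60000 − (0.17097)/(2.24757) = 1.52393

1.524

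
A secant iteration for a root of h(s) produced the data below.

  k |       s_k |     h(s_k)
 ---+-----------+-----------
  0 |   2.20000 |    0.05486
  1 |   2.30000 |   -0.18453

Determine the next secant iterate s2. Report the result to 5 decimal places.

s2 = 2.30000 − (-0.18453)·(2.30000 − 2.20000) / (-0.18453 − 0.05486)
   = 2.30000 − (-0.0184530)/(-0.2393900) = 2.2229166

2.22292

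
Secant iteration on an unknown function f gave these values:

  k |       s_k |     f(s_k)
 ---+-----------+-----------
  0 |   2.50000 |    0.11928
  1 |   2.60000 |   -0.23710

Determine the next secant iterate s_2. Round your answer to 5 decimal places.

2.53347

s_2 = 2.60000 − (-0.23710)·(2.60000 − 2.50000) / (-0.23710 − 0.11928)
   = 2.60000 − (-0.0237100)/(-0.3563800) = 2.5334699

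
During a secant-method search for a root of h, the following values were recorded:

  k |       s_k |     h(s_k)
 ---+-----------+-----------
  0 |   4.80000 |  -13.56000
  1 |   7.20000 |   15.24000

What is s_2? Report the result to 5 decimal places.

s_2 = 7.20000 − 15.24000·(7.20000 − 4.80000) / (15.24000 − (-13.56000))
   = 7.20000 − (36.5760000)/(28.8000000) = 5.9300000

5.93000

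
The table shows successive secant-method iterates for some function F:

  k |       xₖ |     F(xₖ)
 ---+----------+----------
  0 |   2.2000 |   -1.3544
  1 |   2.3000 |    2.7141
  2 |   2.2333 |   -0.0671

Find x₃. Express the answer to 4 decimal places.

2.2349

x₃ = 2.2333 − (-0.0671)·(2.2333 − 2.3000) / (-0.0671 − 2.7141)
   = 2.2333 − (0.004476)/(-2.781200) = 2.234909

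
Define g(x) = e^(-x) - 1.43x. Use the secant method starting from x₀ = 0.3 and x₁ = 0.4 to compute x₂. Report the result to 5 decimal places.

0.44605

g(0.3) = 0.3118182, g(0.4) = 0.0983200
x₂ = 0.4000000 − 0.0983200·(0.4000000 − 0.3000000) / (0.0983200 − 0.3118182) = 0.4000000 − (0.0098320)/(-0.2134982) = 0.4460519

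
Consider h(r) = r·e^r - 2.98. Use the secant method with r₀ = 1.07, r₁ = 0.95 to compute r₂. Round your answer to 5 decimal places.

h(1.07) = 0.1394561, h(0.95) = -0.5235758
r₂ = 0.9500000 − (-0.5235758)·(0.9500000 − 1.0700000) / (-0.5235758 − 0.1394561) = 0.9500000 − (0.0628291)/(-0.6630319) = 1.0447603

1.04476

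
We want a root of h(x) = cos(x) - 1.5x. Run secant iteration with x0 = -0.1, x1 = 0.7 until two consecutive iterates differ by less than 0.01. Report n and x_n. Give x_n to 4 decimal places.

h(-0.1) = 1.145004, h(0.7) = -0.285158
x2 = 0.700000 − (-0.285158)·(0.800000)/(-1.430162) = 0.540489;  |Δ| = 0.159511
h(0.540489) = 0.046723
x3 = 0.540489 − 0.046723·(-0.159511)/(0.331881) = 0.562946;  |Δ| = 0.022456
h(0.562946) = 0.001268
x4 = 0.562946 − 0.001268·(0.022456)/(-0.045455) = 0.563572;  |Δ| = 0.000627
|x4 − x3| = 0.000627 < 0.01

n = 4, x_n = 0.5636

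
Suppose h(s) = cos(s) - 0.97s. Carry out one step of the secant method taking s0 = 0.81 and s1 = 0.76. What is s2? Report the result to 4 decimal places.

h(0.81) = -0.096202, h(0.76) = -0.012364
s2 = 0.760000 − (-0.012364)·(0.760000 − 0.810000) / (-0.012364 − (-0.096202)) = 0.760000 − (0.000618)/(0.083838) = 0.752626

0.7526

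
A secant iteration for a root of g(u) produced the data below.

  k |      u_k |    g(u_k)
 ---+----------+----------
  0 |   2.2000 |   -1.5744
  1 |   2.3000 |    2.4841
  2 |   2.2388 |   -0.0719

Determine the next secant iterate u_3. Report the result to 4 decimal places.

2.2405

u_3 = 2.2388 − (-0.0719)·(2.2388 − 2.3000) / (-0.0719 − 2.4841)
   = 2.2388 − (0.004400)/(-2.556000) = 2.240522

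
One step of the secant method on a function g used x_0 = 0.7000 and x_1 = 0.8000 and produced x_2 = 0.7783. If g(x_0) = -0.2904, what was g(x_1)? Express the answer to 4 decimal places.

0.0805

The secant line through (0.7000, -0.2904) and (0.8000, g(x_1)) crosses zero at x_2 = 0.7783.
So (0.7000, -0.2904), (0.8000, g(x_1)), (0.7783, 0) are collinear:
g(x_1) = -0.2904 · (0.8000 − 0.7783) / (0.7000 − 0.7783) = -0.2904 · (0.021700)/(-0.078300) = 0.080481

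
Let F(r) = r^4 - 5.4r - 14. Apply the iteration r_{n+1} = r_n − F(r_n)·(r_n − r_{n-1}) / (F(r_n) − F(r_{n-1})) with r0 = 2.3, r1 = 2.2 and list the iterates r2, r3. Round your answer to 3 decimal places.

2.261, 2.263

F(2.3) = 1.56410, F(2.2) = -2.45440
r2 = 2.20000 − (-2.45440)·(2.20000 − 2.30000) / (-2.45440 − 1.56410) = 2.20000 − (0.24544)/(-4.01850) = 2.26108
F(2.26108) = -0.07245
r3 = 2.26108 − (-0.07245)·(2.26108 − 2.20000) / (-0.07245 − (-2.45440)) = 2.26108 − (-0.00443)/(2.38195) = 2.26294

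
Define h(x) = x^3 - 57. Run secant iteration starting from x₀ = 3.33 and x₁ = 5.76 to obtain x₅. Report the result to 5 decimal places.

h(3.33) = -20.0739630, h(5.76) = 134.1029760
x₂ = 5.7600000 − 134.1029760·(5.7600000 − 3.3300000) / (134.1029760 − (-20.0739630)) = 5.7600000 − (325.8702317)/(154.1769390) = 3.6463880
h(3.6463880) = -8.5170956
x₃ = 3.6463880 − (-8.5170956)·(3.6463880 − 5.7600000) / (-8.5170956 − 134.1029760) = 3.6463880 − (18.0018357)/(-142.6200716) = 3.7726103
h(3.7726103) = -3.3059903
x₄ = 3.7726103 − (-3.3059903)·(3.7726103 − 3.6463880) / (-3.3059903 − (-8.5170956)) = 3.7726103 − (-0.4172898)/(5.2111053) = 3.8526873
h(3.8526873) = 0.1862064
x₅ = 3.8526873 − 0.1862064·(3.8526873 − 3.7726103) / (0.1862064 − (-3.3059903)) = 3.8526873 − (0.0149109)/(3.4921967) = 3.8484175

3.84842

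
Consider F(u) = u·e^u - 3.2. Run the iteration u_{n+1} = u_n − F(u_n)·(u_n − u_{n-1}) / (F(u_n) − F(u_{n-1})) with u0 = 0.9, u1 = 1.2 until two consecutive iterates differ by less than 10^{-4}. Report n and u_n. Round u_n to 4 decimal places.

F(0.9) = -0.986357, F(1.2) = 0.784140
u2 = 1.200000 − 0.784140·(0.300000)/(1.770498) = 1.067132;  |Δ| = 0.132868
F(1.067132) = -0.097814
u3 = 1.067132 − (-0.097814)·(-0.132868)/(-0.881954) = 1.081868;  |Δ| = 0.014736
F(1.081868) = -0.008289
u4 = 1.081868 − (-0.008289)·(0.014736)/(0.089525) = 1.083232;  |Δ| = 0.001364
F(1.083232) = 0.000099
u5 = 1.083232 − 0.000099·(0.001364)/(0.008388) = 1.083216;  |Δ| = 0.000016
|u5 − u4| = 0.000016 < 10^{-4}

n = 5, u_n = 1.0832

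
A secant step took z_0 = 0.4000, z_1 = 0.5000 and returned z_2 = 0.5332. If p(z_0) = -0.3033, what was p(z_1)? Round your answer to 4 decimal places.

-0.0756

The secant line through (0.4000, -0.3033) and (0.5000, p(z_1)) crosses zero at z_2 = 0.5332.
So (0.4000, -0.3033), (0.5000, p(z_1)), (0.5332, 0) are collinear:
p(z_1) = -0.3033 · (0.5000 − 0.5332) / (0.4000 − 0.5332) = -0.3033 · (-0.033200)/(-0.133200) = -0.075597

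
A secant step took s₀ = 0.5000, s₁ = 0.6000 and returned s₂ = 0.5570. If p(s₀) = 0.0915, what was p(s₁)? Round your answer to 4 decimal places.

-0.0690

The secant line through (0.5000, 0.0915) and (0.6000, p(s₁)) crosses zero at s₂ = 0.5570.
So (0.5000, 0.0915), (0.6000, p(s₁)), (0.5570, 0) are collinear:
p(s₁) = 0.0915 · (0.6000 − 0.5570) / (0.5000 − 0.5570) = 0.0915 · (0.043000)/(-0.057000) = -0.069026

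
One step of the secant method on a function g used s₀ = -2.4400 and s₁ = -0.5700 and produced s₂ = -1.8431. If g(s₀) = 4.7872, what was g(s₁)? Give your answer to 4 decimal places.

The secant line through (-2.4400, 4.7872) and (-0.5700, g(s₁)) crosses zero at s₂ = -1.8431.
So (-2.4400, 4.7872), (-0.5700, g(s₁)), (-1.8431, 0) are collinear:
g(s₁) = 4.7872 · (-0.5700 − (-1.8431)) / (-2.4400 − (-1.8431)) = 4.7872 · (1.273100)/(-0.596900) = -10.210394

-10.2104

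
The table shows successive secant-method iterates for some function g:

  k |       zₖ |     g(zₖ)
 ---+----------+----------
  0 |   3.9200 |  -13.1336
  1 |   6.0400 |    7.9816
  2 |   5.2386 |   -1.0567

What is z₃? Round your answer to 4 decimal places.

5.3323

z₃ = 5.2386 − (-1.0567)·(5.2386 − 6.0400) / (-1.0567 − 7.9816)
   = 5.2386 − (0.846839)/(-9.038300) = 5.332295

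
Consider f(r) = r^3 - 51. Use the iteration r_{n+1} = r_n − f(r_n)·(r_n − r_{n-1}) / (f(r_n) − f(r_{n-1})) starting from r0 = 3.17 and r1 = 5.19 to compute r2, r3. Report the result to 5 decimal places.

f(3.17) = -19.1449870, f(5.19) = 88.7983590
r2 = 5.1900000 − 88.7983590·(5.1900000 − 3.1700000) / (88.7983590 − (-19.1449870)) = 5.1900000 − (179.3726852)/(107.9433460) = 3.5282701
f(3.5282701) = -7.0776595
r3 = 3.5282701 − (-7.0776595)·(3.5282701 − 5.1900000) / (-7.0776595 − 88.7983590) = 3.5282701 − (11.7611584)/(-95.8760185) = 3.6509406

3.52827, 3.65094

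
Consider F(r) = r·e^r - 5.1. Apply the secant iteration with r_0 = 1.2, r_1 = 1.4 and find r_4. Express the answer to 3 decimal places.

1.338

F(1.2) = -1.11586, F(1.4) = 0.57728
r_2 = 1.40000 − 0.57728·(1.40000 − 1.20000) / (0.57728 − (-1.11586)) = 1.40000 − (0.11546)/(1.69314) = 1.33181
F(1.33181) = -0.05525
r_3 = 1.33181 − (-0.05525)·(1.33181 − 1.40000) / (-0.05525 − 0.57728) = 1.33181 − (0.00377)/(-0.63253) = 1.33777
F(1.33777) = -0.00242
r_4 = 1.33777 − (-0.00242)·(1.33777 − 1.33181) / (-0.00242 − (-0.05525)) = 1.33777 − (-0.00001)/(0.05283) = 1.33804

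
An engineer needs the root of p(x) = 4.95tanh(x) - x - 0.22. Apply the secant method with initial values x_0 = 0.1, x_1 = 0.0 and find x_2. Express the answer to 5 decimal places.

0.05593

p(0.1) = 0.1733566, p(0.0) = -0.2200000
x_2 = 0.0000000 − (-0.2200000)·(0.0000000 − 0.1000000) / (-0.2200000 − 0.1733566) = 0.0000000 − (0.0220000)/(-0.3933566) = 0.0559289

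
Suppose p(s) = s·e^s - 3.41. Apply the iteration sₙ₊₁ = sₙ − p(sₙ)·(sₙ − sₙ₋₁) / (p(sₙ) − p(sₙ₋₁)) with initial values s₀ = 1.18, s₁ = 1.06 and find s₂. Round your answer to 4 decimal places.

1.1139

p(1.18) = 0.430162, p(1.06) = -0.350447
s₂ = 1.060000 − (-0.350447)·(1.060000 − 1.180000) / (-0.350447 − 0.430162) = 1.060000 − (0.042054)/(-0.780608) = 1.113873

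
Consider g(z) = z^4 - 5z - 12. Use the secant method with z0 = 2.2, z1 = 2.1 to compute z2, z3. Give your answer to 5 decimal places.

g(2.2) = 0.4256000, g(2.1) = -3.0519000
z2 = 2.1000000 − (-3.0519000)·(2.1000000 − 2.2000000) / (-3.0519000 − 0.4256000) = 2.1000000 − (0.3051900)/(-3.4775000) = 2.1877613
g(2.1877613) = -0.0301427
z3 = 2.1877613 − (-0.0301427)·(2.1877613 − 2.1000000) / (-0.0301427 − (-3.0519000)) = 2.1877613 − (-0.0026454)/(3.0217573) = 2.1886368

2.18776, 2.18864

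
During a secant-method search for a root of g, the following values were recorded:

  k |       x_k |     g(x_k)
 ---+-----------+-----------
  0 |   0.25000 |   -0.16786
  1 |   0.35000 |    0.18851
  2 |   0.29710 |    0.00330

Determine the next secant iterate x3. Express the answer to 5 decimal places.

x3 = 0.29710 − 0.00330·(0.29710 − 0.35000) / (0.00330 − 0.18851)
   = 0.29710 − (-0.0001746)/(-0.1852100) = 0.2961574

0.29616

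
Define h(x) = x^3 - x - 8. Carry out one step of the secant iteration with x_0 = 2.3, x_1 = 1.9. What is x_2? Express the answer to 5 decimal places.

2.14784

h(2.3) = 1.8670000, h(1.9) = -3.0410000
x_2 = 1.9000000 − (-3.0410000)·(1.9000000 − 2.3000000) / (-3.0410000 − 1.8670000) = 1.9000000 − (1.2164000)/(-4.9080000) = 2.1478403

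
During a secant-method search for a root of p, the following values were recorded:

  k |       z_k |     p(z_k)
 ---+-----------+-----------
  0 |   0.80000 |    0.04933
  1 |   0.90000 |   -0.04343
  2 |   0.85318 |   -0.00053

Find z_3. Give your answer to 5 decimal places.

z_3 = 0.85318 − (-0.00053)·(0.85318 − 0.90000) / (-0.00053 − (-0.04343))
   = 0.85318 − (0.0000248)/(0.0429000) = 0.8526016

0.85260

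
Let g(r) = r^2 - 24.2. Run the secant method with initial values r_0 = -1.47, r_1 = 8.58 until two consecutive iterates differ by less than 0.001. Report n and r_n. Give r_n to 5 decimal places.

n = 8, r_n = 4.91935

g(-1.47) = -22.0391000, g(8.58) = 49.4164000
r_2 = 8.5800000 − 49.4164000·(10.0500000)/(71.4555000) = 1.6297328;  |Δ| = 6.9502672
g(1.6297328) = -21.5439711
r_3 = 1.6297328 − (-21.5439711)·(-6.9502672)/(-70.9603711) = 3.7398733;  |Δ| = 2.1101405
g(3.7398733) = -10.2133476
r_4 = 3.7398733 − (-10.2133476)·(2.1101405)/(11.3306235) = 5.6419398;  |Δ| = 1.9020664
g(5.6419398) = 7.6314843
r_5 = 5.6419398 − 7.6314843·(1.9020664)/(17.8448319) = 4.8285059;  |Δ| = 0.8134338
g(4.8285059) = -0.8855306
r_6 = 4.8285059 − (-0.8855306)·(-0.8134338)/(-8.5170149) = 4.9130802;  |Δ| = 0.0845743
g(4.9130802) = -0.0616428
r_7 = 4.9130802 − (-0.0616428)·(0.0845743)/(0.8238878) = 4.9194080;  |Δ| = 0.0063278
g(4.9194080) = 0.0005752
r_8 = 4.9194080 − 0.0005752·(0.0063278)/(0.0622180) = 4.9193495;  |Δ| = 0.0000585
|r_8 − r_7| = 0.0000585 < 0.001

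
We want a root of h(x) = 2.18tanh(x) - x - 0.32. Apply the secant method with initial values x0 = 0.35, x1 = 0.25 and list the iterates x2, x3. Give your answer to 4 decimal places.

0.2863, 0.2850

h(0.35) = 0.063299, h(0.25) = -0.036077
x2 = 0.250000 − (-0.036077)·(0.250000 − 0.350000) / (-0.036077 − 0.063299) = 0.250000 − (0.003608)/(-0.099376) = 0.286304
h(0.286304) = 0.001326
x3 = 0.286304 − 0.001326·(0.286304 − 0.250000) / (0.001326 − (-0.036077)) = 0.286304 − (0.000048)/(0.037403) = 0.285017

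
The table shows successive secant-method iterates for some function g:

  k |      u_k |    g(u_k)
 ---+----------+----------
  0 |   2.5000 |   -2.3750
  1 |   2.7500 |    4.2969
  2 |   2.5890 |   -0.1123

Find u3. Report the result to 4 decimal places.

2.5931

u3 = 2.5890 − (-0.1123)·(2.5890 − 2.7500) / (-0.1123 − 4.2969)
   = 2.5890 − (0.018080)/(-4.409200) = 2.593101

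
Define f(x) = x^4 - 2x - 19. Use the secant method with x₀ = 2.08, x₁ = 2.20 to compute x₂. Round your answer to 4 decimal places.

f(2.08) = -4.442263, f(2.20) = 0.025600
x₂ = 2.200000 − 0.025600·(2.200000 − 2.080000) / (0.025600 − (-4.442263)) = 2.200000 − (0.003072)/(4.467863) = 2.199312

2.1993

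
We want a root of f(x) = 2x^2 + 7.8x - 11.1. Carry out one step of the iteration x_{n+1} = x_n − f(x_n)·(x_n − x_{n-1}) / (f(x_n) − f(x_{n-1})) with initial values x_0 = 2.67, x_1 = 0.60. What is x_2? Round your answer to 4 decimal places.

0.9975

f(2.67) = 23.983800, f(0.60) = -5.700000
x_2 = 0.600000 − (-5.700000)·(0.600000 − 2.670000) / (-5.700000 − 23.983800) = 0.600000 − (11.799000)/(-29.683800) = 0.997490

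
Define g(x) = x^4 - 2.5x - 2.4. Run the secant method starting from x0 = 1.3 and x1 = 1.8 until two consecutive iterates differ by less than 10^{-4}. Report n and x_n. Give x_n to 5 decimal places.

n = 6, x_n = 1.58880

g(1.3) = -2.7939000, g(1.8) = 3.5976000
x2 = 1.8000000 − 3.5976000·(0.5000000)/(6.3915000) = 1.5185637;  |Δ| = 0.2814363
g(1.5185637) = -0.8786083
x3 = 1.5185637 − (-0.8786083)·(-0.2814363)/(-4.4762083) = 1.5738052;  |Δ| = 0.0552415
g(1.5738052) = -0.1996640
x4 = 1.5738052 − (-0.1996640)·(0.0552415)/(0.6789444) = 1.5900506;  |Δ| = 0.0162454
g(1.5900506) = 0.0169765
x5 = 1.5900506 − 0.0169765·(0.0162454)/(0.2166405) = 1.5887776;  |Δ| = 0.0012730
g(1.5887776) = -0.0002870
x6 = 1.5887776 − (-0.0002870)·(-0.0012730)/(-0.0172635) = 1.5887987;  |Δ| = 0.0000212
|x6 − x5| = 0.0000212 < 10^{-4}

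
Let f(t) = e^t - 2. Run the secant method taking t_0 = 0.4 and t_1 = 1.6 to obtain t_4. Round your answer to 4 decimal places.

0.6959

f(0.4) = -0.508175, f(1.6) = 2.953032
t_2 = 1.600000 − 2.953032·(1.600000 − 0.400000) / (2.953032 − (-0.508175)) = 1.600000 − (3.543639)/(3.461208) = 0.576184
f(0.576184) = -0.220764
t_3 = 0.576184 − (-0.220764)·(0.576184 − 1.600000) / (-0.220764 − 2.953032) = 0.576184 − (0.226021)/(-3.173796) = 0.647399
f(0.647399) = -0.089435
t_4 = 0.647399 − (-0.089435)·(0.647399 − 0.576184) / (-0.089435 − (-0.220764)) = 0.647399 − (-0.006369)/(0.131329) = 0.695896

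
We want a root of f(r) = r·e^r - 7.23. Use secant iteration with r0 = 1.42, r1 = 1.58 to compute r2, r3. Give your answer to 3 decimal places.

1.541, 1.544

f(1.42) = -1.35529, f(1.58) = 0.44083
r2 = 1.58000 − 0.44083·(1.58000 − 1.42000) / (0.44083 − (-1.35529)) = 1.58000 − (0.07053)/(1.79612) = 1.54073
f(1.54073) = -0.03787
r3 = 1.54073 − (-0.03787)·(1.54073 − 1.58000) / (-0.03787 − 0.44083) = 1.54073 − (0.00149)/(-0.47870) = 1.54384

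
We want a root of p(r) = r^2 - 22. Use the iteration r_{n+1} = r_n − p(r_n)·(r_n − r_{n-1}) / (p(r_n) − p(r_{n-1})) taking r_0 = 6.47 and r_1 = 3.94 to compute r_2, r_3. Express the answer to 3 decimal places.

4.562, 4.702

p(6.47) = 19.86090, p(3.94) = -6.47640
r_2 = 3.94000 − (-6.47640)·(3.94000 − 6.47000) / (-6.47640 − 19.86090) = 3.94000 − (16.38529)/(-26.33730) = 4.56213
p(4.56213) = -1.18695
r_3 = 4.56213 − (-1.18695)·(4.56213 − 3.94000) / (-1.18695 − (-6.47640)) = 4.56213 − (-0.73844)/(5.28945) = 4.70174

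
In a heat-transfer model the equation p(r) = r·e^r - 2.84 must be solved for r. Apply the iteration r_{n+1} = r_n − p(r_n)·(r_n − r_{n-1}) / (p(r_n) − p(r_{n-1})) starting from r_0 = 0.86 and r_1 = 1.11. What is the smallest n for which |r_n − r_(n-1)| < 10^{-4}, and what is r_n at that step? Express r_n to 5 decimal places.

p(0.86) = -0.8076818, p(1.11) = 0.5281378
r_2 = 1.1100000 − 0.5281378·(0.2500000)/(1.3358196) = 1.0111585;  |Δ| = 0.0988415
p(1.0111585) = -0.0605442
r_3 = 1.0111585 − (-0.0605442)·(-0.0988415)/(-0.5886820) = 1.0213240;  |Δ| = 0.0101656
p(1.0213240) = -0.0039170
r_4 = 1.0213240 − (-0.0039170)·(0.0101656)/(0.0566273) = 1.0220272;  |Δ| = 0.0007032
p(1.0220272) = 0.0000319
r_5 = 1.0220272 − 0.0000319·(0.0007032)/(0.0039489) = 1.0220215;  |Δ| = 0.0000057
|r_5 − r_4| = 0.0000057 < 10^{-4}

n = 5, r_n = 1.02202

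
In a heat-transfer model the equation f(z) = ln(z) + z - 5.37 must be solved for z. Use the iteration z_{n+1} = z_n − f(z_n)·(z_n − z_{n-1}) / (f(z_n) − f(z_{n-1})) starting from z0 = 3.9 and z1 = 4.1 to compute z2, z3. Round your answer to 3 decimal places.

f(3.9) = -0.10902, f(4.1) = 0.14099
z2 = 4.10000 − 0.14099·(4.10000 − 3.90000) / (0.14099 − (-0.10902)) = 4.10000 − (0.02820)/(0.25001) = 3.98722
f(3.98722) = 0.00031
z3 = 3.98722 − 0.00031·(3.98722 − 4.10000) / (0.00031 − 0.14099) = 3.98722 − (-0.00003)/(-0.14068) = 3.98697

3.987, 3.987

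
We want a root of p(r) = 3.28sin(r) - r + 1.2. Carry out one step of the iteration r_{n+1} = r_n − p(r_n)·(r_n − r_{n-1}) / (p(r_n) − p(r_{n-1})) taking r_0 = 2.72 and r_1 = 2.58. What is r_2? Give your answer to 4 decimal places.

p(2.72) = -0.177778, p(2.58) = 0.366714
r_2 = 2.580000 − 0.366714·(2.580000 − 2.720000) / (0.366714 − (-0.177778)) = 2.580000 − (-0.051340)/(0.544492) = 2.674290

2.6743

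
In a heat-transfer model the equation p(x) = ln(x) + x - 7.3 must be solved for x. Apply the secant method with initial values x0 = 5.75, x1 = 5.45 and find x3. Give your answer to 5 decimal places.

5.58069

p(5.75) = 0.1991999, p(5.45) = -0.1543844
x2 = 5.4500000 − (-0.1543844)·(5.4500000 − 5.7500000) / (-0.1543844 − 0.1991999) = 5.4500000 − (0.0463153)/(-0.3535842) = 5.5809881
p(5.5809881) = 0.0003539
x3 = 5.5809881 − 0.0003539·(5.5809881 − 5.4500000) / (0.0003539 − (-0.1543844)) = 5.5809881 − (0.0000464)/(0.1547383) = 5.5806885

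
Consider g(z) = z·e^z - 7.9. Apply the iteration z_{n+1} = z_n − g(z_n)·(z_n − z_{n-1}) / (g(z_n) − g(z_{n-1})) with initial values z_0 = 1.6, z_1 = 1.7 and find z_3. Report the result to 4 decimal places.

g(1.6) = 0.024852, g(1.7) = 1.405711
z_2 = 1.700000 − 1.405711·(1.700000 − 1.600000) / (1.405711 − 0.024852) = 1.700000 − (0.140571)/(1.380859) = 1.598200
g(1.598200) = 0.001704
z_3 = 1.598200 − 0.001704·(1.598200 − 1.700000) / (0.001704 − 1.405711) = 1.598200 − (-0.000173)/(-1.404007) = 1.598077

1.5981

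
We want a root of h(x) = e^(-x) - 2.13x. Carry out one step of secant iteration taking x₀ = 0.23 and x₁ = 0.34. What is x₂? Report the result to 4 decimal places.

0.3357

h(0.23) = 0.304634, h(0.34) = -0.012430
x₂ = 0.340000 − (-0.012430)·(0.340000 − 0.230000) / (-0.012430 − 0.304634) = 0.340000 − (-0.001367)/(-0.317063) = 0.335688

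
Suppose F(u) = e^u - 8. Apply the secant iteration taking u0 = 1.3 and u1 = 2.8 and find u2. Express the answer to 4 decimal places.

F(1.3) = -4.330703, F(2.8) = 8.444647
u2 = 2.800000 − 8.444647·(2.800000 − 1.300000) / (8.444647 − (-4.330703)) = 2.800000 − (12.666970)/(12.775350) = 1.808484

1.8085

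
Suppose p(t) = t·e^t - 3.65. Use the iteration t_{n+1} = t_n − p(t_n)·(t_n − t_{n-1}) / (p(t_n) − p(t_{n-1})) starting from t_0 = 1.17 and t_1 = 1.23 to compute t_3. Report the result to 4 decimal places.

p(1.17) = 0.119731, p(1.23) = 0.558112
t_2 = 1.230000 − 0.558112·(1.230000 − 1.170000) / (0.558112 − 0.119731) = 1.230000 − (0.033487)/(0.438381) = 1.153613
p(1.153613) = 0.006517
t_3 = 1.153613 − 0.006517·(1.153613 − 1.230000) / (0.006517 − 0.558112) = 1.153613 − (-0.000498)/(-0.551595) = 1.152710

1.1527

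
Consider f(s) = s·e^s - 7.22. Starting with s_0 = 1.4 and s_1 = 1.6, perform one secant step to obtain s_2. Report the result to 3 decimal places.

1.537

f(1.4) = -1.54272, f(1.6) = 0.70485
s_2 = 1.60000 − 0.70485·(1.60000 − 1.40000) / (0.70485 − (-1.54272)) = 1.60000 − (0.14097)/(2.24757) = 1.53728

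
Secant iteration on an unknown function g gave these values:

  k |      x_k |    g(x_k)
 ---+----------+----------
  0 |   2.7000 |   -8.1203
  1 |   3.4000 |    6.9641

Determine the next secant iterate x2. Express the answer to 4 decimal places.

x2 = 3.4000 − 6.9641·(3.4000 − 2.7000) / (6.9641 − (-8.1203))
   = 3.4000 − (4.874870)/(15.084400) = 3.076827

3.0768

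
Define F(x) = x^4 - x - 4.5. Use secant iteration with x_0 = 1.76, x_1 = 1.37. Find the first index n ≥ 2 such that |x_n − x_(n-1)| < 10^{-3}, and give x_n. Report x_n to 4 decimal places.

n = 5, x_n = 1.5696

F(1.76) = 3.335126, F(1.37) = -2.347246
x_2 = 1.370000 − (-2.347246)·(-0.390000)/(-5.682372) = 1.531099;  |Δ| = 0.161099
F(1.531099) = -0.535521
x_3 = 1.531099 − (-0.535521)·(0.161099)/(1.811726) = 1.578718;  |Δ| = 0.047619
F(1.578718) = 0.133093
x_4 = 1.578718 − 0.133093·(0.047619)/(0.668614) = 1.569239;  |Δ| = 0.009479
F(1.569239) = -0.005277
x_5 = 1.569239 − (-0.005277)·(-0.009479)/(-0.138370) = 1.569601;  |Δ| = 0.000361
|x_5 − x_4| = 0.000361 < 10^{-3}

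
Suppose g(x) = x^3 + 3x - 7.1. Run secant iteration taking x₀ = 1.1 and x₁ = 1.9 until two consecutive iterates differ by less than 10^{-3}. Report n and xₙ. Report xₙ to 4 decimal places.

n = 5, xₙ = 1.4174

g(1.1) = -2.469000, g(1.9) = 5.459000
x₂ = 1.900000 − 5.459000·(0.800000)/(7.928000) = 1.349142;  |Δ| = 0.550858
g(1.349142) = -0.596885
x₃ = 1.349142 − (-0.596885)·(-0.550858)/(-6.055885) = 1.403436;  |Δ| = 0.054294
g(1.403436) = -0.125436
x₄ = 1.403436 − (-0.125436)·(0.054294)/(0.471449) = 1.417882;  |Δ| = 0.014446
g(1.417882) = 0.004141
x₅ = 1.417882 − 0.004141·(0.014446)/(0.129577) = 1.417420;  |Δ| = 0.000462
|x₅ − x₄| = 0.000462 < 10^{-3}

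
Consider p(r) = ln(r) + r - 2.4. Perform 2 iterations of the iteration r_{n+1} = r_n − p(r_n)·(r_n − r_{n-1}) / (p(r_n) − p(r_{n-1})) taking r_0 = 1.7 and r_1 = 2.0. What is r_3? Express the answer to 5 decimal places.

1.80782

p(1.7) = -0.1693717, p(2.0) = 0.2931472
r_2 = 2.0000000 − 0.2931472·(2.0000000 − 1.7000000) / (0.2931472 − (-0.1693717)) = 2.0000000 − (0.0879442)/(0.4625189) = 1.8098583
p(1.8098583) = 0.0031068
r_3 = 1.8098583 − 0.0031068·(1.8098583 − 2.0000000) / (0.0031068 − 0.2931472) = 1.8098583 − (-0.0005907)/(-0.2900404) = 1.8078215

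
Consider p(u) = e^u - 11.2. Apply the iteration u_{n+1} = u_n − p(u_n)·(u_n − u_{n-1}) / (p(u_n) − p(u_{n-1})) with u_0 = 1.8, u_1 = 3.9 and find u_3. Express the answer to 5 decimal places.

p(1.8) = -5.1503525, p(3.9) = 38.2024491
u_2 = 3.9000000 − 38.2024491·(3.9000000 − 1.8000000) / (38.2024491 − (-5.1503525)) = 3.9000000 − (80.2251431)/(43.3528016) = 2.0494819
p(2.0494819) = -3.4361222
u_3 = 2.0494819 − (-3.4361222)·(2.0494819 − 3.9000000) / (-3.4361222 − 38.2024491) = 2.0494819 − (6.3586063)/(-41.6385713) = 2.2021914

2.20219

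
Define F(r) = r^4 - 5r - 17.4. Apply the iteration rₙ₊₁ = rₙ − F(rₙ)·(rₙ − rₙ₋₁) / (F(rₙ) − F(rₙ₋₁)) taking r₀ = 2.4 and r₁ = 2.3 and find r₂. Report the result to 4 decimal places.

F(2.4) = 3.777600, F(2.3) = -0.915900
r₂ = 2.300000 − (-0.915900)·(2.300000 − 2.400000) / (-0.915900 − 3.777600) = 2.300000 − (0.091590)/(-4.693500) = 2.319514

2.3195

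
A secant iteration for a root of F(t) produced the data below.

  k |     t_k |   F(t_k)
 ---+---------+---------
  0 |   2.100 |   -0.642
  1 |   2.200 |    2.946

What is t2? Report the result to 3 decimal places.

t2 = 2.200 − 2.946·(2.200 − 2.100) / (2.946 − (-0.642))
   = 2.200 − (0.29460)/(3.58800) = 2.11789

2.118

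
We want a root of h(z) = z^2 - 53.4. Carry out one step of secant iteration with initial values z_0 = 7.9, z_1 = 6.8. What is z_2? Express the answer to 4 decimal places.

h(7.9) = 9.010000, h(6.8) = -7.160000
z_2 = 6.800000 − (-7.160000)·(6.800000 − 7.900000) / (-7.160000 − 9.010000) = 6.800000 − (7.876000)/(-16.170000) = 7.287075

7.2871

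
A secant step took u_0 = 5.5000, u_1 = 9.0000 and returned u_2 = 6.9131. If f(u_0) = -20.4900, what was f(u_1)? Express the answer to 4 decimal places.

The secant line through (5.5000, -20.4900) and (9.0000, f(u_1)) crosses zero at u_2 = 6.9131.
So (5.5000, -20.4900), (9.0000, f(u_1)), (6.9131, 0) are collinear:
f(u_1) = -20.4900 · (9.0000 − 6.9131) / (5.5000 − 6.9131) = -20.4900 · (2.086900)/(-1.413100) = 30.260124

30.2601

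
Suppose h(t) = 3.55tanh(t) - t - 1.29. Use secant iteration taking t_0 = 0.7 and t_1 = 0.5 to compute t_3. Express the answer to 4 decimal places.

0.5899

h(0.7) = 0.155506, h(0.5) = -0.149484
t_2 = 0.500000 − (-0.149484)·(0.500000 − 0.700000) / (-0.149484 − 0.155506) = 0.500000 − (0.029897)/(-0.304990) = 0.598026
h(0.598026) = 0.013508
t_3 = 0.598026 − 0.013508·(0.598026 − 0.500000) / (0.013508 − (-0.149484)) = 0.598026 − (0.001324)/(0.162992) = 0.589902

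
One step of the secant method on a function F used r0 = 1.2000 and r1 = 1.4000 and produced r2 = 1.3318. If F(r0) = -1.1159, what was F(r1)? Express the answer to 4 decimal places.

The secant line through (1.2000, -1.1159) and (1.4000, F(r1)) crosses zero at r2 = 1.3318.
So (1.2000, -1.1159), (1.4000, F(r1)), (1.3318, 0) are collinear:
F(r1) = -1.1159 · (1.4000 − 1.3318) / (1.2000 − 1.3318) = -1.1159 · (0.068200)/(-0.131800) = 0.577423

0.5774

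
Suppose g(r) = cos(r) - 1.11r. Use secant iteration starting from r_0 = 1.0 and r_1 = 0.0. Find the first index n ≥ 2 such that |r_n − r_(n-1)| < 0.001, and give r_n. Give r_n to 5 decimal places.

g(1.0) = -0.5696977, g(0.0) = 1.0000000
r_2 = 0.0000000 − 1.0000000·(-1.0000000)/(1.5696977) = 0.6370653;  |Δ| = 0.6370653
g(0.6370653) = 0.0967023
r_3 = 0.6370653 − 0.0967023·(0.6370653)/(-0.9032977) = 0.7052662;  |Δ| = 0.0682009
g(0.7052662) = -0.0214065
r_4 = 0.7052662 − (-0.0214065)·(0.0682009)/(-0.1181089) = 0.6929052;  |Δ| = 0.0123610
g(0.6929052) = 0.0002687
r_5 = 0.6929052 − 0.0002687·(-0.0123610)/(0.0216752) = 0.6930584;  |Δ| = 0.0001532
|r_5 − r_4| = 0.0001532 < 0.001

n = 5, r_n = 0.69306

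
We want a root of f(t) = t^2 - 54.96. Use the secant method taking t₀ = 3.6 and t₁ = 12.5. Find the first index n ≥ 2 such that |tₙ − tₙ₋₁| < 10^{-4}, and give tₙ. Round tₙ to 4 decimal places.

n = 7, tₙ = 7.4135

f(3.6) = -42.000000, f(12.5) = 101.290000
t₂ = 12.500000 − 101.290000·(8.900000)/(143.290000) = 6.208696;  |Δ| = 6.291304
f(6.208696) = -16.412098
t₃ = 6.208696 − (-16.412098)·(-6.291304)/(-117.702098) = 7.085940;  |Δ| = 0.877244
f(7.085940) = -4.749454
t₄ = 7.085940 − (-4.749454)·(0.877244)/(11.662645) = 7.443186;  |Δ| = 0.357246
f(7.443186) = 0.441017
t₅ = 7.443186 − 0.441017·(0.357246)/(5.190470) = 7.412832;  |Δ| = 0.030354
f(7.412832) = -0.009922
t₆ = 7.412832 − (-0.009922)·(-0.030354)/(-0.450939) = 7.413500;  |Δ| = 0.000668
f(7.413500) = -0.000020
t₇ = 7.413500 − (-0.000020)·(0.000668)/(0.009903) = 7.413501;  |Δ| = 0.000001
|t₇ − t₆| = 0.000001 < 10^{-4}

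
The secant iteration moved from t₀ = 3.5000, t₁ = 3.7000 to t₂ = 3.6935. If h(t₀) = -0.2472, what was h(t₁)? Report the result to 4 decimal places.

The secant line through (3.5000, -0.2472) and (3.7000, h(t₁)) crosses zero at t₂ = 3.6935.
So (3.5000, -0.2472), (3.7000, h(t₁)), (3.6935, 0) are collinear:
h(t₁) = -0.2472 · (3.7000 − 3.6935) / (3.5000 − 3.6935) = -0.2472 · (0.006500)/(-0.193500) = 0.008304

0.0083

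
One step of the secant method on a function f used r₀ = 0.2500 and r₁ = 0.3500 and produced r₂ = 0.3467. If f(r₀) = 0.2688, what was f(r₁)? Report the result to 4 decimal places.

The secant line through (0.2500, 0.2688) and (0.3500, f(r₁)) crosses zero at r₂ = 0.3467.
So (0.2500, 0.2688), (0.3500, f(r₁)), (0.3467, 0) are collinear:
f(r₁) = 0.2688 · (0.3500 − 0.3467) / (0.2500 − 0.3467) = 0.2688 · (0.003300)/(-0.096700) = -0.009173

-0.0092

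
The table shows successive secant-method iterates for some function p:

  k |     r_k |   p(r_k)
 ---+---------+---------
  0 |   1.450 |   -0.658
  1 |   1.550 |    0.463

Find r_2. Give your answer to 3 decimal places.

1.509

r_2 = 1.550 − 0.463·(1.550 − 1.450) / (0.463 − (-0.658))
   = 1.550 − (0.04630)/(1.12100) = 1.50870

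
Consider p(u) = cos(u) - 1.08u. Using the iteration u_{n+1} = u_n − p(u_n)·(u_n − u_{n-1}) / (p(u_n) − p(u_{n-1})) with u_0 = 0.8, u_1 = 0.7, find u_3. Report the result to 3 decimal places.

0.705

p(0.8) = -0.16729, p(0.7) = 0.00884
u_2 = 0.70000 − 0.00884·(0.70000 − 0.80000) / (0.00884 − (-0.16729)) = 0.70000 − (-0.00088)/(0.17614) = 0.70502
p(0.70502) = 0.00018
u_3 = 0.70502 − 0.00018·(0.70502 − 0.70000) / (0.00018 − 0.00884) = 0.70502 − (0.00000)/(-0.00867) = 0.70512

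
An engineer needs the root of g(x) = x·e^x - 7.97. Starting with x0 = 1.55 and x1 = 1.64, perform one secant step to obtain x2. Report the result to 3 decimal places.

g(1.55) = -0.66722, g(1.64) = 0.48448
x2 = 1.64000 − 0.48448·(1.64000 − 1.55000) / (0.48448 − (-0.66722)) = 1.64000 − (0.04360)/(1.15170) = 1.60214

1.602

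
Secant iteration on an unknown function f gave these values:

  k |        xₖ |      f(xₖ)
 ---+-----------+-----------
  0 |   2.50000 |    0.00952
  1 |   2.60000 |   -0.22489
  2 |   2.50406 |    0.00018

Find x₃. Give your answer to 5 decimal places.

x₃ = 2.50406 − 0.00018·(2.50406 − 2.60000) / (0.00018 − (-0.22489))
   = 2.50406 − (-0.0000173)/(0.2250700) = 2.5041367

2.50414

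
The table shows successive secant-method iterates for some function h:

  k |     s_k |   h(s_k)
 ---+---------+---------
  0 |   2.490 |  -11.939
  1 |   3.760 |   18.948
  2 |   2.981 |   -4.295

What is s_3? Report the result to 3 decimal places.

s_3 = 2.981 − (-4.295)·(2.981 − 3.760) / (-4.295 − 18.948)
   = 2.981 − (3.34580)/(-23.24300) = 3.12495

3.125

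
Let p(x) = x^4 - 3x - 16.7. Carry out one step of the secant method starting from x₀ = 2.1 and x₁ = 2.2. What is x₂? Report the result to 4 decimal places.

2.1966

p(2.1) = -3.551900, p(2.2) = 0.125600
x₂ = 2.200000 − 0.125600·(2.200000 − 2.100000) / (0.125600 − (-3.551900)) = 2.200000 − (0.012560)/(3.677500) = 2.196585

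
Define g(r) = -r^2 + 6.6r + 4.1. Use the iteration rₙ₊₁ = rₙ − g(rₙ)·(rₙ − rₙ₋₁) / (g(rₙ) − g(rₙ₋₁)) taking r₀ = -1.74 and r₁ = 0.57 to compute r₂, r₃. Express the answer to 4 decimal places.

g(-1.74) = -10.411600, g(0.57) = 7.537100
r₂ = 0.570000 − 7.537100·(0.570000 − (-1.740000)) / (7.537100 − (-10.411600)) = 0.570000 − (17.410701)/(17.948700) = -0.400026
g(-0.400026) = 1.299810
r₃ = -0.400026 − 1.299810·(-0.400026 − 0.570000) / (1.299810 − 7.537100) = -0.400026 − (-1.260849)/(-6.237290) = -0.602173

-0.4000, -0.6022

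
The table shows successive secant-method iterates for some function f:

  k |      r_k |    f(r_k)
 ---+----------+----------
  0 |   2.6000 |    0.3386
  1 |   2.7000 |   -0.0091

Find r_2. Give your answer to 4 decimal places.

2.6974

r_2 = 2.7000 − (-0.0091)·(2.7000 − 2.6000) / (-0.0091 − 0.3386)
   = 2.7000 − (-0.000910)/(-0.347700) = 2.697383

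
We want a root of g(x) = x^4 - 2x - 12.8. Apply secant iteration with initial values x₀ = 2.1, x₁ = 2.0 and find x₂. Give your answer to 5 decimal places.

2.02463

g(2.1) = 2.4481000, g(2.0) = -0.8000000
x₂ = 2.0000000 − (-0.8000000)·(2.0000000 − 2.1000000) / (-0.8000000 − 2.4481000) = 2.0000000 − (0.0800000)/(-3.2481000) = 2.0246298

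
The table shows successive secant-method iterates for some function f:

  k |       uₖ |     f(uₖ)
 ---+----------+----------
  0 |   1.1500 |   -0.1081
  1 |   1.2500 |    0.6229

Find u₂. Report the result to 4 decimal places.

1.1648

u₂ = 1.2500 − 0.6229·(1.2500 − 1.1500) / (0.6229 − (-0.1081))
   = 1.2500 − (0.062290)/(0.731000) = 1.164788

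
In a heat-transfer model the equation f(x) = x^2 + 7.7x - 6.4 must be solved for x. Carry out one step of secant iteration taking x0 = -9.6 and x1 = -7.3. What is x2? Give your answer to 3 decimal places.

-8.313

f(-9.6) = 11.84000, f(-7.3) = -9.32000
x2 = -7.30000 − (-9.32000)·(-7.30000 − (-9.60000)) / (-9.32000 − 11.84000) = -7.30000 − (-21.43600)/(-21.16000) = -8.31304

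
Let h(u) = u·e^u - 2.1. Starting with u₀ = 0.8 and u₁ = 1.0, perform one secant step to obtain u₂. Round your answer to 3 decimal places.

h(0.8) = -0.31957, h(1.0) = 0.61828
u₂ = 1.00000 − 0.61828·(1.00000 − 0.80000) / (0.61828 − (-0.31957)) = 1.00000 − (0.12366)/(0.93785) = 0.86815

0.868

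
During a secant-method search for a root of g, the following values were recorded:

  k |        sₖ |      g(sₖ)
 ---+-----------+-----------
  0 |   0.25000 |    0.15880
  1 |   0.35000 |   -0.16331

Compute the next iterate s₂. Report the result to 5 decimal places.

s₂ = 0.35000 − (-0.16331)·(0.35000 − 0.25000) / (-0.16331 − 0.15880)
   = 0.35000 − (-0.0163310)/(-0.3221100) = 0.2992999

0.29930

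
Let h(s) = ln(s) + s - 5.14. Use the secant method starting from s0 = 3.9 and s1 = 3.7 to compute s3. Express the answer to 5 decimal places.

h(3.9) = 0.1209766, h(3.7) = -0.1316672
s2 = 3.7000000 − (-0.1316672)·(3.7000000 − 3.9000000) / (-0.1316672 − 0.1209766) = 3.7000000 − (0.0263334)/(-0.2526437) = 3.8042315
h(3.8042315) = 0.0003455
s3 = 3.8042315 − 0.0003455·(3.8042315 − 3.7000000) / (0.0003455 − (-0.1316672)) = 3.8042315 − (0.0000360)/(0.1320127) = 3.8039587

3.80396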